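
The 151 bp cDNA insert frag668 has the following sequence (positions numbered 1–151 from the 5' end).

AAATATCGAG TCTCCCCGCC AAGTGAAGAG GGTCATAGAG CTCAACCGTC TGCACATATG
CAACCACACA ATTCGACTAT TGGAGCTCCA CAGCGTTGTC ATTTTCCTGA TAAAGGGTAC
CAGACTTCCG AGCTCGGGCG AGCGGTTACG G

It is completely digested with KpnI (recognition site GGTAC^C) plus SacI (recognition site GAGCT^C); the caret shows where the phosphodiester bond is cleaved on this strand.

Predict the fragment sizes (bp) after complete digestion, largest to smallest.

The KpnI site (GGTACC) starts at position 116.
KpnI cuts after base 5 of each site (before the last base), so after position 120.
SacI sites (GAGCTC) start at positions 38, 83, 130.
SacI cuts after base 5 of each site (before the last base), so after positions 42, 87, 134.
Combined cut positions: 42, 87, 120, 134.
Linear molecule, 4 cuts → 5 fragments:
  1–42 → 42 bp
  43–87 → 45 bp
  88–120 → 33 bp
  121–134 → 14 bp
  135–151 → 17 bp
Sorted largest to smallest: 45, 42, 33, 17, 14 bp.

45, 42, 33, 17, 14 bp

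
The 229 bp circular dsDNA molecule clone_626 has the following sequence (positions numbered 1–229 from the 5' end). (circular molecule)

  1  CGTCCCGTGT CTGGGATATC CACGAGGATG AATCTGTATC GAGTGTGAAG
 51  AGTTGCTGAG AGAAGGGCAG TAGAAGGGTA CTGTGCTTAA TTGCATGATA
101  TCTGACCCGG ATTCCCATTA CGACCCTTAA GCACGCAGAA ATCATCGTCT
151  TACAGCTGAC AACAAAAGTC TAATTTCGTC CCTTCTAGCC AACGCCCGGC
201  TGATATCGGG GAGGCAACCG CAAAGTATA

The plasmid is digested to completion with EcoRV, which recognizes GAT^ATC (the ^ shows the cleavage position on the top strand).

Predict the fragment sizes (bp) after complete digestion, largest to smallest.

105, 82, 42 bp

EcoRV sites (GATATC) start at positions 15, 97, 202.
EcoRV cuts after base 3 of each site, so after positions 17, 99, 204.
Circular molecule, 3 cuts → 3 fragments:
  18–99 → 82 bp
  100–204 → 105 bp
  205–229 then 1–17 → 25 + 17 = 42 bp
Sorted largest to smallest: 105, 82, 42 bp.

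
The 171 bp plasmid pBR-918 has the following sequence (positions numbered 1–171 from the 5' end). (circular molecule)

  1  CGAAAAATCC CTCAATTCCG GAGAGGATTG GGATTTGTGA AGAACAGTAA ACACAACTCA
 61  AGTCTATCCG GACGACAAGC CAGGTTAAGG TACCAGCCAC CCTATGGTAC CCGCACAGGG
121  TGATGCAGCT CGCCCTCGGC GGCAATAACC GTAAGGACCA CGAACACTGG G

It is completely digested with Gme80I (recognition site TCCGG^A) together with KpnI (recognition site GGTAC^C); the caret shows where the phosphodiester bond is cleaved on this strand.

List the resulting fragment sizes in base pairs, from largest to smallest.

82, 50, 22, 17 bp

Gme80I sites (TCCGGA) start at positions 17, 67.
Gme80I cuts after base 5 of each site (before the last base), so after positions 21, 71.
KpnI sites (GGTACC) start at positions 89, 106.
KpnI cuts after base 5 of each site (before the last base), so after positions 93, 110.
Combined cut positions: 21, 71, 93, 110.
Circular molecule, 4 cuts → 4 fragments:
  22–71 → 50 bp
  72–93 → 22 bp
  94–110 → 17 bp
  111–171 then 1–21 → 61 + 21 = 82 bp
Sorted largest to smallest: 82, 50, 22, 17 bp.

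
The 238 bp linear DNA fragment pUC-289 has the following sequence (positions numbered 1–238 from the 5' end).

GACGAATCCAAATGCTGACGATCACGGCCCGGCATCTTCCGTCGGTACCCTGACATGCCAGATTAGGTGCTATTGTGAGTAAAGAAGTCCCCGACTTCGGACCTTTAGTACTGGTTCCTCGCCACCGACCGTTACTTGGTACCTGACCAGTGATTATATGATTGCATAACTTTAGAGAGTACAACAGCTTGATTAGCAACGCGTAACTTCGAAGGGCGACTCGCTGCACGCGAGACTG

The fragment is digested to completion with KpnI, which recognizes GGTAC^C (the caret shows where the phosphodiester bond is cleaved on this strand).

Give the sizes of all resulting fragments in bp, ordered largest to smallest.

96, 94, 48 bp

KpnI sites (GGTACC) start at positions 44, 138.
KpnI cuts after base 5 of each site (before the last base), so after positions 48, 142.
Linear molecule, 2 cuts → 3 fragments:
  1–48 → 48 bp
  49–142 → 94 bp
  143–238 → 96 bp
Sorted largest to smallest: 96, 94, 48 bp.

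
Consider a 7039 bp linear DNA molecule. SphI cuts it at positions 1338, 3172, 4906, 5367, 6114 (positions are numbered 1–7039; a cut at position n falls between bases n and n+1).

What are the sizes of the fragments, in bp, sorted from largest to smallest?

1834, 1734, 1338, 925, 747, 461 bp

Linear molecule, 5 cuts → 6 fragments:
  1338 − 0 = 1338 bp
  3172 − 1338 = 1834 bp
  4906 − 3172 = 1734 bp
  5367 − 4906 = 461 bp
  6114 − 5367 = 747 bp
  7039 − 6114 = 925 bp
Sorted largest to smallest: 1834, 1734, 1338, 925, 747, 461 bp.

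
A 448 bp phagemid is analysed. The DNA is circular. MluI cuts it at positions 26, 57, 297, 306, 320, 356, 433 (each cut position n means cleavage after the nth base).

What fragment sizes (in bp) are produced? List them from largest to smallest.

Circular molecule, 7 cuts → 7 fragments:
  57 − 26 = 31 bp
  297 − 57 = 240 bp
  306 − 297 = 9 bp
  320 − 306 = 14 bp
  356 − 320 = 36 bp
  433 − 356 = 77 bp
  wrap: 448 − 433 + 26 = 41 bp
Sorted largest to smallest: 240, 77, 41, 36, 31, 14, 9 bp.

240, 77, 41, 36, 31, 14, 9 bp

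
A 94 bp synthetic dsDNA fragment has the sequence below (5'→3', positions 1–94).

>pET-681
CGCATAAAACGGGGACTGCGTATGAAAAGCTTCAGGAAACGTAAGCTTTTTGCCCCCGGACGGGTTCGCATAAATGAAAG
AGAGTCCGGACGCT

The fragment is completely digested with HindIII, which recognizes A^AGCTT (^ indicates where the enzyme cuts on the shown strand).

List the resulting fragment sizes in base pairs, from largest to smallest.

51, 27, 16 bp

HindIII sites (AAGCTT) start at positions 27, 43.
HindIII cuts after the first base of each site, so after positions 27, 43.
Linear molecule, 2 cuts → 3 fragments:
  1–27 → 27 bp
  28–43 → 16 bp
  44–94 → 51 bp
Sorted largest to smallest: 51, 27, 16 bp.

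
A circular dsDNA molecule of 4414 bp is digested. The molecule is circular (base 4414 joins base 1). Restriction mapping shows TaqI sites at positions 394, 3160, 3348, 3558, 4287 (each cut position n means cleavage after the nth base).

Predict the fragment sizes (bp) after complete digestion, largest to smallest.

Circular molecule, 5 cuts → 5 fragments:
  3160 − 394 = 2766 bp
  3348 − 3160 = 188 bp
  3558 − 3348 = 210 bp
  4287 − 3558 = 729 bp
  wrap: 4414 − 4287 + 394 = 521 bp
Sorted largest to smallest: 2766, 729, 521, 210, 188 bp.

2766, 729, 521, 210, 188 bp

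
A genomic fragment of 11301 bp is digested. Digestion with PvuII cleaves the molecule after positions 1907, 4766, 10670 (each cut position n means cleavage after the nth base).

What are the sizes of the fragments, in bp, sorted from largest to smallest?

5904, 2859, 1907, 631 bp

Linear molecule, 3 cuts → 4 fragments:
  1907 − 0 = 1907 bp
  4766 − 1907 = 2859 bp
  10670 − 4766 = 5904 bp
  11301 − 10670 = 631 bp
Sorted largest to smallest: 5904, 2859, 1907, 631 bp.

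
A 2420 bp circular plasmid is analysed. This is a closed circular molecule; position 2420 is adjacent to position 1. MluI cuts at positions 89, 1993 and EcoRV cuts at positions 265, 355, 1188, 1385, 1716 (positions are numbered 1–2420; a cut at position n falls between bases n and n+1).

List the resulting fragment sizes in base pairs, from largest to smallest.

833, 516, 331, 277, 197, 176, 90 bp

Combined cut positions (sorted): 89, 265, 355, 1188, 1385, 1716, 1993.
Circular molecule, 7 cuts → 7 fragments:
  265 − 89 = 176 bp
  355 − 265 = 90 bp
  1188 − 355 = 833 bp
  1385 − 1188 = 197 bp
  1716 − 1385 = 331 bp
  1993 − 1716 = 277 bp
  wrap: 2420 − 1993 + 89 = 516 bp
Sorted largest to smallest: 833, 516, 331, 277, 197, 176, 90 bp.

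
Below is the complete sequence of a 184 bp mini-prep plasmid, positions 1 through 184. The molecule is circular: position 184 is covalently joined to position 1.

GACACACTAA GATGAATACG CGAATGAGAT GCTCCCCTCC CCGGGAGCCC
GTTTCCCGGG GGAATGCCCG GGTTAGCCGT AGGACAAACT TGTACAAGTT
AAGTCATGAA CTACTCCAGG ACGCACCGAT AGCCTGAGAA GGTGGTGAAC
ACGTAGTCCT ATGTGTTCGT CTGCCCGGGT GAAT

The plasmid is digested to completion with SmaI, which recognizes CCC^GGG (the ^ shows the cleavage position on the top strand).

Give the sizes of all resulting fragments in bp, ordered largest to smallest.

107, 50, 15, 12 bp

SmaI sites (CCCGGG) start at positions 40, 55, 67, 174.
SmaI cuts after base 3 of each site, so after positions 42, 57, 69, 176.
Circular molecule, 4 cuts → 4 fragments:
  43–57 → 15 bp
  58–69 → 12 bp
  70–176 → 107 bp
  177–184 then 1–42 → 8 + 42 = 50 bp
Sorted largest to smallest: 107, 50, 15, 12 bp.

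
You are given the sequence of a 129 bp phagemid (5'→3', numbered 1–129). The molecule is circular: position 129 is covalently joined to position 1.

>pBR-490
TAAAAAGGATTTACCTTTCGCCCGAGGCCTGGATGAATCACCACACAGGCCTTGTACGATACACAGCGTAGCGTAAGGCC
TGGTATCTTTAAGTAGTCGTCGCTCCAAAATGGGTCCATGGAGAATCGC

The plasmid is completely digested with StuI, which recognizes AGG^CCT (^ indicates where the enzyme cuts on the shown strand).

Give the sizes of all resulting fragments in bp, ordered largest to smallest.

StuI sites (AGGCCT) start at positions 25, 47, 76.
StuI cuts after base 3 of each site, so after positions 27, 49, 78.
Circular molecule, 3 cuts → 3 fragments:
  28–49 → 22 bp
  50–78 → 29 bp
  79–129 then 1–27 → 51 + 27 = 78 bp
Sorted largest to smallest: 78, 29, 22 bp.

78, 29, 22 bp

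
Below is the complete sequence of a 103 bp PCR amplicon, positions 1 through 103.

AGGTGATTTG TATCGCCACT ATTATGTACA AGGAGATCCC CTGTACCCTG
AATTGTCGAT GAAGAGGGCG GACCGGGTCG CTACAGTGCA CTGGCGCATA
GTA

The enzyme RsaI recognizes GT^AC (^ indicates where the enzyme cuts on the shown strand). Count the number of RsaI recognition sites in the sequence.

2

GTAC occurs starting at positions 26, 43.
RsaI cuts at 2 sites.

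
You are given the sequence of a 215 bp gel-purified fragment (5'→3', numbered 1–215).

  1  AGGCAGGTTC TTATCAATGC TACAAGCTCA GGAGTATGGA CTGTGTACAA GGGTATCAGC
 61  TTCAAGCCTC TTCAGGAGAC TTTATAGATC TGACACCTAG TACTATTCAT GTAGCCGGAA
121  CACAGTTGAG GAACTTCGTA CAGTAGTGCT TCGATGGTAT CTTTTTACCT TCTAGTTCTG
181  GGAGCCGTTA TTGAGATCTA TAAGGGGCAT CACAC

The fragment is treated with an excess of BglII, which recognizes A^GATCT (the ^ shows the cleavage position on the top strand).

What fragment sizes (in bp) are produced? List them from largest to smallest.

BglII sites (AGATCT) start at positions 86, 194.
BglII cuts after the first base of each site, so after positions 86, 194.
Linear molecule, 2 cuts → 3 fragments:
  1–86 → 86 bp
  87–194 → 108 bp
  195–215 → 21 bp
Sorted largest to smallest: 108, 86, 21 bp.

108, 86, 21 bp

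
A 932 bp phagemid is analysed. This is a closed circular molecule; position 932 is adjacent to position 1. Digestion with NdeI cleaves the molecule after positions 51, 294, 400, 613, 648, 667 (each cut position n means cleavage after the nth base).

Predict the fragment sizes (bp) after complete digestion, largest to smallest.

316, 243, 213, 106, 35, 19 bp

Circular molecule, 6 cuts → 6 fragments:
  294 − 51 = 243 bp
  400 − 294 = 106 bp
  613 − 400 = 213 bp
  648 − 613 = 35 bp
  667 − 648 = 19 bp
  wrap: 932 − 667 + 51 = 316 bp
Sorted largest to smallest: 316, 243, 213, 106, 35, 19 bp.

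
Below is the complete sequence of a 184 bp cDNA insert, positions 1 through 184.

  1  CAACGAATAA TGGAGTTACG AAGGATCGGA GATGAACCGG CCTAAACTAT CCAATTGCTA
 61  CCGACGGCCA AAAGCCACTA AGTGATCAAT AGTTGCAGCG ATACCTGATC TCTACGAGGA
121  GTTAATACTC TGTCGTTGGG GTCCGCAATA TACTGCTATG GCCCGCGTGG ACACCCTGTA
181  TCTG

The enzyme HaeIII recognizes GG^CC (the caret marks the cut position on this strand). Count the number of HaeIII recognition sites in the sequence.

GGCC occurs starting at positions 39, 66, 160.
HaeIII cuts at 3 sites.

3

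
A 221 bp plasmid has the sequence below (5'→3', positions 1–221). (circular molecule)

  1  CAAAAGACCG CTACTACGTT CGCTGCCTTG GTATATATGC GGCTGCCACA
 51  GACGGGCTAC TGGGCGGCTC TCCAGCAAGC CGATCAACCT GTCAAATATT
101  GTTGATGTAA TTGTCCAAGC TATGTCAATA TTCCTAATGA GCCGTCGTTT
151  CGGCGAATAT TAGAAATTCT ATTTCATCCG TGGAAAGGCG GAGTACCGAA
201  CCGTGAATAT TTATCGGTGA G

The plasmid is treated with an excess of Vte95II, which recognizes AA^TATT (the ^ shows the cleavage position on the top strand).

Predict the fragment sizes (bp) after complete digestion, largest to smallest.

110, 50, 32, 29 bp

Vte95II sites (AATATT) start at positions 95, 127, 156, 206.
Vte95II cuts after base 2 of each site, so after positions 96, 128, 157, 207.
Circular molecule, 4 cuts → 4 fragments:
  97–128 → 32 bp
  129–157 → 29 bp
  158–207 → 50 bp
  208–221 then 1–96 → 14 + 96 = 110 bp
Sorted largest to smallest: 110, 50, 32, 29 bp.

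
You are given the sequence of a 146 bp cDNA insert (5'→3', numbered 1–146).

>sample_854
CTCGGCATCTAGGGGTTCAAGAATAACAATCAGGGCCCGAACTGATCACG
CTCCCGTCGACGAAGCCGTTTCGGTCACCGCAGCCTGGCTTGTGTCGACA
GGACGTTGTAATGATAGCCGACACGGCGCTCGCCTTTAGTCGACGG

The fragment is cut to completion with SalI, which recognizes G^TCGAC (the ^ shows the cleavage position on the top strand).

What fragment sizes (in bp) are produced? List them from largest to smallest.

SalI sites (GTCGAC) start at positions 56, 94, 139.
SalI cuts after the first base of each site, so after positions 56, 94, 139.
Linear molecule, 3 cuts → 4 fragments:
  1–56 → 56 bp
  57–94 → 38 bp
  95–139 → 45 bp
  140–146 → 7 bp
Sorted largest to smallest: 56, 45, 38, 7 bp.

56, 45, 38, 7 bp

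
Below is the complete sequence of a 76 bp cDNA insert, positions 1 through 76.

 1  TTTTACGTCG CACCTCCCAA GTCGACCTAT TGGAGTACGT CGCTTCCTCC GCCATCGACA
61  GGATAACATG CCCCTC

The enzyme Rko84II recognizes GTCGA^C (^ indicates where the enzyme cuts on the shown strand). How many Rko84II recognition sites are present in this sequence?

GTCGAC occurs starting at position 21.
Rko84II cuts at 1 site.

1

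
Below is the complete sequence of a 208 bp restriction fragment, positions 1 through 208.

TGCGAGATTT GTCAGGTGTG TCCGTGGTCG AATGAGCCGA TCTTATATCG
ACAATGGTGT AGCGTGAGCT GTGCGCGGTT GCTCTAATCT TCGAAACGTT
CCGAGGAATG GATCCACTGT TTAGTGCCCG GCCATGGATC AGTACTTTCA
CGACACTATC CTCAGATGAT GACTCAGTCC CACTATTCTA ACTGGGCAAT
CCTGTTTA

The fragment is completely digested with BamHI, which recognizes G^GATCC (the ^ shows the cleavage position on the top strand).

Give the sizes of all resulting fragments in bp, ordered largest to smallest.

110, 98 bp

The BamHI site (GGATCC) starts at position 110.
BamHI cuts after the first base of each site, so after position 110.
Linear molecule, 1 cut → 2 fragments:
  1–110 → 110 bp
  111–208 → 98 bp
Sorted largest to smallest: 110, 98 bp.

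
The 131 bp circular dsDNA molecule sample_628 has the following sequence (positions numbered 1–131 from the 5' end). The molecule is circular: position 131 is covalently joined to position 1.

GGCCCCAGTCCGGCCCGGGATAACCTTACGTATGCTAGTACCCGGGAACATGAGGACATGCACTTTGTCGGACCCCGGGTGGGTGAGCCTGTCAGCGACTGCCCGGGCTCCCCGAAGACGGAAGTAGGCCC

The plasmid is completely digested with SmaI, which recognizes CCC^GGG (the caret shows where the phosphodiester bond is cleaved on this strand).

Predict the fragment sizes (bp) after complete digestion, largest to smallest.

SmaI sites (CCCGGG) start at positions 14, 41, 74, 102.
SmaI cuts after base 3 of each site, so after positions 16, 43, 76, 104.
Circular molecule, 4 cuts → 4 fragments:
  17–43 → 27 bp
  44–76 → 33 bp
  77–104 → 28 bp
  105–131 then 1–16 → 27 + 16 = 43 bp
Sorted largest to smallest: 43, 33, 28, 27 bp.

43, 33, 28, 27 bp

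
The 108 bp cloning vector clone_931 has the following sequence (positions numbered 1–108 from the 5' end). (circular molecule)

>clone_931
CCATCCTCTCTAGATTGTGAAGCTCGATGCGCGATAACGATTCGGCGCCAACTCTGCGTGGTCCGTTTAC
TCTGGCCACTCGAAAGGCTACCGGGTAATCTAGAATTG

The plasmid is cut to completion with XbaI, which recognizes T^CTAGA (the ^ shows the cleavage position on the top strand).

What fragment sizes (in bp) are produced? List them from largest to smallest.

90, 18 bp

XbaI sites (TCTAGA) start at positions 9, 99.
XbaI cuts after the first base of each site, so after positions 9, 99.
Circular molecule, 2 cuts → 2 fragments:
  10–99 → 90 bp
  100–108 then 1–9 → 9 + 9 = 18 bp
Sorted largest to smallest: 90, 18 bp.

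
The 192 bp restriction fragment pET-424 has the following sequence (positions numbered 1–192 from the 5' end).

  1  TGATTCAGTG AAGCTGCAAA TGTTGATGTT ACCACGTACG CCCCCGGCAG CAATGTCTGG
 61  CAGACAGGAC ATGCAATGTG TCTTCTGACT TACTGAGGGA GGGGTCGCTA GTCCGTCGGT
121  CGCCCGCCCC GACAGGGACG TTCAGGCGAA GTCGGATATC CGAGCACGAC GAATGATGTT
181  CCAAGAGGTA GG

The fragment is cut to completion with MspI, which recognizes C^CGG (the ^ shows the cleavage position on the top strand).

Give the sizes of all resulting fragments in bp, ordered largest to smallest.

148, 44 bp

The MspI site (CCGG) starts at position 44.
MspI cuts after the first base of each site, so after position 44.
Linear molecule, 1 cut → 2 fragments:
  1–44 → 44 bp
  45–192 → 148 bp
Sorted largest to smallest: 148, 44 bp.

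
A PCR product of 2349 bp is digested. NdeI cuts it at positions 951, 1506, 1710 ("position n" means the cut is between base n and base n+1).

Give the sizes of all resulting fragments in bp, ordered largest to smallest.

951, 639, 555, 204 bp

Linear molecule, 3 cuts → 4 fragments:
  951 − 0 = 951 bp
  1506 − 951 = 555 bp
  1710 − 1506 = 204 bp
  2349 − 1710 = 639 bp
Sorted largest to smallest: 951, 639, 555, 204 bp.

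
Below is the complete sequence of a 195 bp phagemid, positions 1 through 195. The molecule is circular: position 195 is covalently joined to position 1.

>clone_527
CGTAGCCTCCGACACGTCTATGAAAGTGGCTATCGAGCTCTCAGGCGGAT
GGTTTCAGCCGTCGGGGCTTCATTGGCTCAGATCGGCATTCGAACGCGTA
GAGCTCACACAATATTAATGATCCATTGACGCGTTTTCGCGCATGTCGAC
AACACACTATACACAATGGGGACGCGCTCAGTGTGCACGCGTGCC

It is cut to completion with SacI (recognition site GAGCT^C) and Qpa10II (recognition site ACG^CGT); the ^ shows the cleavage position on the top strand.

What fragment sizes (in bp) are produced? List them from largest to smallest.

SacI sites (GAGCTC) start at positions 35, 101.
SacI cuts after base 5 of each site (before the last base), so after positions 39, 105.
Qpa10II sites (ACGCGT) start at positions 94, 129, 187.
Qpa10II cuts after base 3 of each site, so after positions 96, 131, 189.
Combined cut positions: 39, 96, 105, 131, 189.
Circular molecule, 5 cuts → 5 fragments:
  40–96 → 57 bp
  97–105 → 9 bp
  106–131 → 26 bp
  132–189 → 58 bp
  190–195 then 1–39 → 6 + 39 = 45 bp
Sorted largest to smallest: 58, 57, 45, 26, 9 bp.

58, 57, 45, 26, 9 bp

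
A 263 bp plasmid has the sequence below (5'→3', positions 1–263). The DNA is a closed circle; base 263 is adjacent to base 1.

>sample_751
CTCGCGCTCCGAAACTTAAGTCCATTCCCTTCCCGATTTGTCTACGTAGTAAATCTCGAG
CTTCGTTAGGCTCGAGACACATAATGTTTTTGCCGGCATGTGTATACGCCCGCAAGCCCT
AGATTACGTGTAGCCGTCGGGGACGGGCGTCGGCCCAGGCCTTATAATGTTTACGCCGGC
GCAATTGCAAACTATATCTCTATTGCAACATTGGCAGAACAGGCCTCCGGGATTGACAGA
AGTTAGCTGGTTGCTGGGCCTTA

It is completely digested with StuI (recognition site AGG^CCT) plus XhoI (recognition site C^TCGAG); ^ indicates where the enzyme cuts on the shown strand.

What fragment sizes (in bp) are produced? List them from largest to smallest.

95, 88, 64, 16 bp

StuI sites (AGGCCT) start at positions 157, 221.
StuI cuts after base 3 of each site, so after positions 159, 223.
XhoI sites (CTCGAG) start at positions 55, 71.
XhoI cuts after the first base of each site, so after positions 55, 71.
Combined cut positions: 55, 71, 159, 223.
Circular molecule, 4 cuts → 4 fragments:
  56–71 → 16 bp
  72–159 → 88 bp
  160–223 → 64 bp
  224–263 then 1–55 → 40 + 55 = 95 bp
Sorted largest to smallest: 95, 88, 64, 16 bp.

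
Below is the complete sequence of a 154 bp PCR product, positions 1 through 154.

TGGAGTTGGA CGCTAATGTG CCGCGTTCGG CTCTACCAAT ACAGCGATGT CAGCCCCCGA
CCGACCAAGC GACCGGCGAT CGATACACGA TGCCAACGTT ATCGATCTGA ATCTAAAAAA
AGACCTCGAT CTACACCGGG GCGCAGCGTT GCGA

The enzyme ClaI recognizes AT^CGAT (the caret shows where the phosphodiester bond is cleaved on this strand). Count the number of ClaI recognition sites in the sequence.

2

ATCGAT occurs starting at positions 79, 101.
ClaI cuts at 2 sites.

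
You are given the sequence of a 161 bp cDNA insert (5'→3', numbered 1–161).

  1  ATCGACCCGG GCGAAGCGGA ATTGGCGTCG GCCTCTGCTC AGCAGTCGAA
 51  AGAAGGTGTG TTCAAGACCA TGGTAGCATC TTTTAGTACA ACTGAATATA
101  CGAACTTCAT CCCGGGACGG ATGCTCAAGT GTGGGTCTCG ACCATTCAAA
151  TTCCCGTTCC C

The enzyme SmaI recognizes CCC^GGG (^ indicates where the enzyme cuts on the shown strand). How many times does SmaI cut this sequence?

2

CCCGGG occurs starting at positions 6, 111.
SmaI cuts at 2 sites.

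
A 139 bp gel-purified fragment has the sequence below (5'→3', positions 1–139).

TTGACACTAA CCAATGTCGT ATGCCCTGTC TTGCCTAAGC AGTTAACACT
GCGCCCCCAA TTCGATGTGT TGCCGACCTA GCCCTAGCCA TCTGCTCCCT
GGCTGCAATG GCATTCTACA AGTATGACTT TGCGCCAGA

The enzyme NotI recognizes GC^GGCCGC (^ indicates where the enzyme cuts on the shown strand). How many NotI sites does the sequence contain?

No occurrence of GCGGCCGC is present in the sequence.
NotI does not cut: 0 sites.

0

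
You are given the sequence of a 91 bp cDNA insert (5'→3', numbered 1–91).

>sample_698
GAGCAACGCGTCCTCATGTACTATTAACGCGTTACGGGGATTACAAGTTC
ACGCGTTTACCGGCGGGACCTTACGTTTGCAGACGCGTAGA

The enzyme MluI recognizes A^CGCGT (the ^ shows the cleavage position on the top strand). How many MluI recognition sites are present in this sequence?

ACGCGT occurs starting at positions 6, 27, 51, 83.
MluI cuts at 4 sites.

4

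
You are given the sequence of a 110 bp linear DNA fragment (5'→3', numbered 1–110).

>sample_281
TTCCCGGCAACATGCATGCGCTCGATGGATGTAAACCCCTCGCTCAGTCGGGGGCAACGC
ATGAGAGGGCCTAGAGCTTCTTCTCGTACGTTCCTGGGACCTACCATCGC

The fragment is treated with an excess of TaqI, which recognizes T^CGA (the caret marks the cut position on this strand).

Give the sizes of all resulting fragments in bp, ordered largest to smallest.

88, 22 bp

The TaqI site (TCGA) starts at position 22.
TaqI cuts after the first base of each site, so after position 22.
Linear molecule, 1 cut → 2 fragments:
  1–22 → 22 bp
  23–110 → 88 bp
Sorted largest to smallest: 88, 22 bp.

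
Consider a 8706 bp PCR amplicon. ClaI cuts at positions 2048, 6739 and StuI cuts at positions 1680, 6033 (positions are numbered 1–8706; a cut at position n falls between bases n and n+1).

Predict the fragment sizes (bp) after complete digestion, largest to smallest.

Combined cut positions (sorted): 1680, 2048, 6033, 6739.
Linear molecule, 4 cuts → 5 fragments:
  1680 − 0 = 1680 bp
  2048 − 1680 = 368 bp
  6033 − 2048 = 3985 bp
  6739 − 6033 = 706 bp
  8706 − 6739 = 1967 bp
Sorted largest to smallest: 3985, 1967, 1680, 706, 368 bp.

3985, 1967, 1680, 706, 368 bp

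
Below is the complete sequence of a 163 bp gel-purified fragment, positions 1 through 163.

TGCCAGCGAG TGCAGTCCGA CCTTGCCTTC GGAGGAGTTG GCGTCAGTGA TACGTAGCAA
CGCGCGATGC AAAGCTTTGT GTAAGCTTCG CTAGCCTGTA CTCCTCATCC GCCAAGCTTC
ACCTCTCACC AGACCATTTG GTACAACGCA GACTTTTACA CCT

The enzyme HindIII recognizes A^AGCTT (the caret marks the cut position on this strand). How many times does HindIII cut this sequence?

3

AAGCTT occurs starting at positions 72, 83, 114.
HindIII cuts at 3 sites.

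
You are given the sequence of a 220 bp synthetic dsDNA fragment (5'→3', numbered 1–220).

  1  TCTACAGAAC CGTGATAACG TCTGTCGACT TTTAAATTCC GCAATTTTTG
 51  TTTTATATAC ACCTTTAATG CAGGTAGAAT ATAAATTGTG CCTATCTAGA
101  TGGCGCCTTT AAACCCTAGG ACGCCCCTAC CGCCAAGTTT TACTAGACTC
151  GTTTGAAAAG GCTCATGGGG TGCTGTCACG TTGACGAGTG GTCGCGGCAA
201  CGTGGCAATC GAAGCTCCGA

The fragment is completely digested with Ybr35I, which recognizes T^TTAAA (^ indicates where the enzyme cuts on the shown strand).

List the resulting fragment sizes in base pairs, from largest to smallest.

112, 77, 31 bp

Ybr35I sites (TTTAAA) start at positions 31, 108.
Ybr35I cuts after the first base of each site, so after positions 31, 108.
Linear molecule, 2 cuts → 3 fragments:
  1–31 → 31 bp
  32–108 → 77 bp
  109–220 → 112 bp
Sorted largest to smallest: 112, 77, 31 bp.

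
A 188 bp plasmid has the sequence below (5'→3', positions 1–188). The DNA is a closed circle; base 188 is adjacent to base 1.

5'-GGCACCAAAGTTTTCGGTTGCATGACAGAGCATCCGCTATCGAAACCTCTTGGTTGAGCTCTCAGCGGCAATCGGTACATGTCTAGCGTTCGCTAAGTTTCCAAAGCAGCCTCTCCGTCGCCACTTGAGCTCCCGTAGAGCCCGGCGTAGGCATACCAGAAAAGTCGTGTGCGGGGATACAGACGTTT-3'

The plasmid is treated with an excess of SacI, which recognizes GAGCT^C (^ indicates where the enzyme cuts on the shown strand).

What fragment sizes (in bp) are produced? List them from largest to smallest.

117, 71 bp

SacI sites (GAGCTC) start at positions 56, 127.
SacI cuts after base 5 of each site (before the last base), so after positions 60, 131.
Circular molecule, 2 cuts → 2 fragments:
  61–131 → 71 bp
  132–188 then 1–60 → 57 + 60 = 117 bp
Sorted largest to smallest: 117, 71 bp.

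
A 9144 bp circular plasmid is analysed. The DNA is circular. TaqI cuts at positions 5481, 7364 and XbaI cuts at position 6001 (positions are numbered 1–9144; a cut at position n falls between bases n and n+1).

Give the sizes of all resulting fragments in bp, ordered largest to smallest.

7261, 1363, 520 bp

Combined cut positions (sorted): 5481, 6001, 7364.
Circular molecule, 3 cuts → 3 fragments:
  6001 − 5481 = 520 bp
  7364 − 6001 = 1363 bp
  wrap: 9144 − 7364 + 5481 = 7261 bp
Sorted largest to smallest: 7261, 1363, 520 bp.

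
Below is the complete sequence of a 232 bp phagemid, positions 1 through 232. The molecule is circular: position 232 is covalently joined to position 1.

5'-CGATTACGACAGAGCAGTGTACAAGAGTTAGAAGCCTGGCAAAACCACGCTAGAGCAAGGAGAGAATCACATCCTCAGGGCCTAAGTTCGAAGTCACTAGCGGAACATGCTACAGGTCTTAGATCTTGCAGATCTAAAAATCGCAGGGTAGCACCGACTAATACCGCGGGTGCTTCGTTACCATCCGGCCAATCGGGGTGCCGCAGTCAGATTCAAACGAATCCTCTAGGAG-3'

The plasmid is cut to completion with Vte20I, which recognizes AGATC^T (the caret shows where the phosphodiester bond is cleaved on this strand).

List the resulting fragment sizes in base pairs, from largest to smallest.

223, 9 bp

Vte20I sites (AGATCT) start at positions 121, 130.
Vte20I cuts after base 5 of each site (before the last base), so after positions 125, 134.
Circular molecule, 2 cuts → 2 fragments:
  126–134 → 9 bp
  135–232 then 1–125 → 98 + 125 = 223 bp
Sorted largest to smallest: 223, 9 bp.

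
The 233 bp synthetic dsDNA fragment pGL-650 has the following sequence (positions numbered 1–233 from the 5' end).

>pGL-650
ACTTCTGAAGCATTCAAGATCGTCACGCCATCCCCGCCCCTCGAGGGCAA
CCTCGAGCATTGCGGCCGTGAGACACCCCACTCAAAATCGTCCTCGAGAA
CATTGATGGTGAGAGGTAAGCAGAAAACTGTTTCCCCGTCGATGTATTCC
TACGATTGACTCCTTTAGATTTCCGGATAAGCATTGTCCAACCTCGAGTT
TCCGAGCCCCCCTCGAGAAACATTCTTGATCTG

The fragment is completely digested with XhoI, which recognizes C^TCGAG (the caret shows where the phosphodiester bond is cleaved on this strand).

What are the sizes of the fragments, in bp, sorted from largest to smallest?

XhoI sites (CTCGAG) start at positions 40, 52, 93, 193, 212.
XhoI cuts after the first base of each site, so after positions 40, 52, 93, 193, 212.
Linear molecule, 5 cuts → 6 fragments:
  1–40 → 40 bp
  41–52 → 12 bp
  53–93 → 41 bp
  94–193 → 100 bp
  194–212 → 19 bp
  213–233 → 21 bp
Sorted largest to smallest: 100, 41, 40, 21, 19, 12 bp.

100, 41, 40, 21, 19, 12 bp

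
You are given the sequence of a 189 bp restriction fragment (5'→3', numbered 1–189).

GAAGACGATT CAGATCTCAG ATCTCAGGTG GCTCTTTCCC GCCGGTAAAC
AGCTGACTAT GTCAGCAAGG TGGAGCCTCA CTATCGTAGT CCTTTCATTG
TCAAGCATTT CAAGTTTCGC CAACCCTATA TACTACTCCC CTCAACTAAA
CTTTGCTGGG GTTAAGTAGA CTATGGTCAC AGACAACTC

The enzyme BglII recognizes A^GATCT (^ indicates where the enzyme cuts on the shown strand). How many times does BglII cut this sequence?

2

AGATCT occurs starting at positions 12, 19.
BglII cuts at 2 sites.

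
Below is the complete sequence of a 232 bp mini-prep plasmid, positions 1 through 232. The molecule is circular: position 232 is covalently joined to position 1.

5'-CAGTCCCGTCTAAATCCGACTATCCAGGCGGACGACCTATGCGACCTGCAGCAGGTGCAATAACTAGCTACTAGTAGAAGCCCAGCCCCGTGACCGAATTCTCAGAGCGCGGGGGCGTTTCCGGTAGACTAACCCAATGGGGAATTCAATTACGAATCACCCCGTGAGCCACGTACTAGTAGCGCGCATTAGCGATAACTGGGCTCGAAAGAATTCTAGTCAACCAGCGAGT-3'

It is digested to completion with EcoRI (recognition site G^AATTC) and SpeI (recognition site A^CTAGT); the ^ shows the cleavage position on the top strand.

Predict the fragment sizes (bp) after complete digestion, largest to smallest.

EcoRI sites (GAATTC) start at positions 96, 142, 211.
EcoRI cuts after the first base of each site, so after positions 96, 142, 211.
SpeI sites (ACTAGT) start at positions 70, 175.
SpeI cuts after the first base of each site, so after positions 70, 175.
Combined cut positions: 70, 96, 142, 175, 211.
Circular molecule, 5 cuts → 5 fragments:
  71–96 → 26 bp
  97–142 → 46 bp
  143–175 → 33 bp
  176–211 → 36 bp
  212–232 then 1–70 → 21 + 70 = 91 bp
Sorted largest to smallest: 91, 46, 36, 33, 26 bp.

91, 46, 36, 33, 26 bp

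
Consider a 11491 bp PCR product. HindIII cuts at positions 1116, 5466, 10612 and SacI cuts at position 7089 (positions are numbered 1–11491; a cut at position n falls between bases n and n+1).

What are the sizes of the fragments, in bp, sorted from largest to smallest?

4350, 3523, 1623, 1116, 879 bp

Combined cut positions (sorted): 1116, 5466, 7089, 10612.
Linear molecule, 4 cuts → 5 fragments:
  1116 − 0 = 1116 bp
  5466 − 1116 = 4350 bp
  7089 − 5466 = 1623 bp
  10612 − 7089 = 3523 bp
  11491 − 10612 = 879 bp
Sorted largest to smallest: 4350, 3523, 1623, 1116, 879 bp.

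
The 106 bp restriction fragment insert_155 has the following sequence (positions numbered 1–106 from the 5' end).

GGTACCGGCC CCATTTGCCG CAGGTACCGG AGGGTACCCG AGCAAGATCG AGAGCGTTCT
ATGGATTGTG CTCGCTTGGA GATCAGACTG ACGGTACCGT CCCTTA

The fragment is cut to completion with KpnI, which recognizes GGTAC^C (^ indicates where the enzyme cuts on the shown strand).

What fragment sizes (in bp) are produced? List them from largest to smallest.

KpnI sites (GGTACC) start at positions 1, 23, 33, 93.
KpnI cuts after base 5 of each site (before the last base), so after positions 5, 27, 37, 97.
Linear molecule, 4 cuts → 5 fragments:
  1–5 → 5 bp
  6–27 → 22 bp
  28–37 → 10 bp
  38–97 → 60 bp
  98–106 → 9 bp
Sorted largest to smallest: 60, 22, 10, 9, 5 bp.

60, 22, 10, 9, 5 bp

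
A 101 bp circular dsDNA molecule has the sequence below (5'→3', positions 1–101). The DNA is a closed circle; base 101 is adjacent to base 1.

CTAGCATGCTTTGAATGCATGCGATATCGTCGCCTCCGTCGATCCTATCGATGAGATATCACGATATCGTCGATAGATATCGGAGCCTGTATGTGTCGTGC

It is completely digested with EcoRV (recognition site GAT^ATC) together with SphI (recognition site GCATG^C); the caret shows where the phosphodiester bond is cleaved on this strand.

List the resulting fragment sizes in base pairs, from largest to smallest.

EcoRV sites (GATATC) start at positions 23, 55, 63, 76.
EcoRV cuts after base 3 of each site, so after positions 25, 57, 65, 78.
SphI sites (GCATGC) start at positions 4, 17.
SphI cuts after base 5 of each site (before the last base), so after positions 8, 21.
Combined cut positions: 8, 21, 25, 57, 65, 78.
Circular molecule, 6 cuts → 6 fragments:
  9–21 → 13 bp
  22–25 → 4 bp
  26–57 → 32 bp
  58–65 → 8 bp
  66–78 → 13 bp
  79–101 then 1–8 → 23 + 8 = 31 bp
Sorted largest to smallest: 32, 31, 13, 13, 8, 4 bp.

32, 31, 13, 13, 8, 4 bp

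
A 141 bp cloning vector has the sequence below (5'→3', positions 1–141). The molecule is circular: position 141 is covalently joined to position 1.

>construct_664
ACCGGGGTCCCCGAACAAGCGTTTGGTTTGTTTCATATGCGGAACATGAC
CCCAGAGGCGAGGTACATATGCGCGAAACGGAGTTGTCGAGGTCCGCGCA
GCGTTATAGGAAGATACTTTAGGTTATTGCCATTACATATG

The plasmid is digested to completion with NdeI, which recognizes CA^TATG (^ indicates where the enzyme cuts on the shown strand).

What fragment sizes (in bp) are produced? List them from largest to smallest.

NdeI sites (CATATG) start at positions 34, 66, 136.
NdeI cuts after base 2 of each site, so after positions 35, 67, 137.
Circular molecule, 3 cuts → 3 fragments:
  36–67 → 32 bp
  68–137 → 70 bp
  138–141 then 1–35 → 4 + 35 = 39 bp
Sorted largest to smallest: 70, 39, 32 bp.

70, 39, 32 bp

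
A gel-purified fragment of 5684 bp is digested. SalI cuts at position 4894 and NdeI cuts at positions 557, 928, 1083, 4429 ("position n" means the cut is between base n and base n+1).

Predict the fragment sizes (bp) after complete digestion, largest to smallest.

3346, 790, 557, 465, 371, 155 bp

Combined cut positions (sorted): 557, 928, 1083, 4429, 4894.
Linear molecule, 5 cuts → 6 fragments:
  557 − 0 = 557 bp
  928 − 557 = 371 bp
  1083 − 928 = 155 bp
  4429 − 1083 = 3346 bp
  4894 − 4429 = 465 bp
  5684 − 4894 = 790 bp
Sorted largest to smallest: 3346, 790, 557, 465, 371, 155 bp.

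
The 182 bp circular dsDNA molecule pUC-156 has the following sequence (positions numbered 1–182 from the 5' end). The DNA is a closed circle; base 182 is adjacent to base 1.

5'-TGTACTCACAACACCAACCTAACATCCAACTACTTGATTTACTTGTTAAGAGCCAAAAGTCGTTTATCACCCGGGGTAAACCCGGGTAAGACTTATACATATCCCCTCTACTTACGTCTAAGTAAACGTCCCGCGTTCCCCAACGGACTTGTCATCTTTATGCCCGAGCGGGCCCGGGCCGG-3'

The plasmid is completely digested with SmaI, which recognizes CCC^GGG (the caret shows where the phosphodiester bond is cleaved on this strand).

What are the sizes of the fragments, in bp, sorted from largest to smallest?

92, 79, 11 bp

SmaI sites (CCCGGG) start at positions 70, 81, 173.
SmaI cuts after base 3 of each site, so after positions 72, 83, 175.
Circular molecule, 3 cuts → 3 fragments:
  73–83 → 11 bp
  84–175 → 92 bp
  176–182 then 1–72 → 7 + 72 = 79 bp
Sorted largest to smallest: 92, 79, 11 bp.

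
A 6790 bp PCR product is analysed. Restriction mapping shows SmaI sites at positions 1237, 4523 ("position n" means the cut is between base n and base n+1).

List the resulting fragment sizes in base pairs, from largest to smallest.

Linear molecule, 2 cuts → 3 fragments:
  1237 − 0 = 1237 bp
  4523 − 1237 = 3286 bp
  6790 − 4523 = 2267 bp
Sorted largest to smallest: 3286, 2267, 1237 bp.

3286, 2267, 1237 bp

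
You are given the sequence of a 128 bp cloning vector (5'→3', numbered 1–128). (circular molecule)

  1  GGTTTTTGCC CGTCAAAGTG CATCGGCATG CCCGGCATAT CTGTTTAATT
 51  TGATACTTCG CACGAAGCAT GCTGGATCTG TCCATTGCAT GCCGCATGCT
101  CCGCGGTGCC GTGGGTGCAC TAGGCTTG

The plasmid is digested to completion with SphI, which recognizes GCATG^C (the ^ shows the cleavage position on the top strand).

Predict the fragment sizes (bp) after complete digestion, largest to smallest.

60, 41, 20, 7 bp

SphI sites (GCATGC) start at positions 26, 67, 87, 94.
SphI cuts after base 5 of each site (before the last base), so after positions 30, 71, 91, 98.
Circular molecule, 4 cuts → 4 fragments:
  31–71 → 41 bp
  72–91 → 20 bp
  92–98 → 7 bp
  99–128 then 1–30 → 30 + 30 = 60 bp
Sorted largest to smallest: 60, 41, 20, 7 bp.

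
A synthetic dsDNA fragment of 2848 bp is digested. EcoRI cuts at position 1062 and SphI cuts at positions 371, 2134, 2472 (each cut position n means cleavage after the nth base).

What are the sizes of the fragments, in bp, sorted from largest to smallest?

1072, 691, 376, 371, 338 bp

Combined cut positions (sorted): 371, 1062, 2134, 2472.
Linear molecule, 4 cuts → 5 fragments:
  371 − 0 = 371 bp
  1062 − 371 = 691 bp
  2134 − 1062 = 1072 bp
  2472 − 2134 = 338 bp
  2848 − 2472 = 376 bp
Sorted largest to smallest: 1072, 691, 376, 371, 338 bp.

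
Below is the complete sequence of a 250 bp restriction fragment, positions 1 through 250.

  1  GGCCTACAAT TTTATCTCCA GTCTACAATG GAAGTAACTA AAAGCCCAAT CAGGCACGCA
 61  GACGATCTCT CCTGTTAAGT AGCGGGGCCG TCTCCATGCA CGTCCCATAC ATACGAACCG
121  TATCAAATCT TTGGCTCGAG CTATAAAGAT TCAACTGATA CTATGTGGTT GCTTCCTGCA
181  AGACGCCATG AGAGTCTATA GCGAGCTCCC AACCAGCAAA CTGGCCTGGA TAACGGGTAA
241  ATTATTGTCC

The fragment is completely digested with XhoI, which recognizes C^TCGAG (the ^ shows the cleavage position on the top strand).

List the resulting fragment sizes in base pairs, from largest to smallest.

135, 115 bp

The XhoI site (CTCGAG) starts at position 135.
XhoI cuts after the first base of each site, so after position 135.
Linear molecule, 1 cut → 2 fragments:
  1–135 → 135 bp
  136–250 → 115 bp
Sorted largest to smallest: 135, 115 bp.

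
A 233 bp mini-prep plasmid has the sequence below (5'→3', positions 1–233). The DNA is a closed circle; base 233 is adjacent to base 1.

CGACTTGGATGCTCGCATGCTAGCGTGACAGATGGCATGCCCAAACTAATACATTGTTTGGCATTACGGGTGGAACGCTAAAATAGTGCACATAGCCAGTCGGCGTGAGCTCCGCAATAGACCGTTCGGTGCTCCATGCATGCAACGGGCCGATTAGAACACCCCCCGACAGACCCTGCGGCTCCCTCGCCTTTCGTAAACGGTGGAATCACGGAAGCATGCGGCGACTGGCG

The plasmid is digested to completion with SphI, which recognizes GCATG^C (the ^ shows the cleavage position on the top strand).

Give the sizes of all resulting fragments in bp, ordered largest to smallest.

103, 79, 31, 20 bp

SphI sites (GCATGC) start at positions 15, 35, 138, 217.
SphI cuts after base 5 of each site (before the last base), so after positions 19, 39, 142, 221.
Circular molecule, 4 cuts → 4 fragments:
  20–39 → 20 bp
  40–142 → 103 bp
  143–221 → 79 bp
  222–233 then 1–19 → 12 + 19 = 31 bp
Sorted largest to smallest: 103, 79, 31, 20 bp.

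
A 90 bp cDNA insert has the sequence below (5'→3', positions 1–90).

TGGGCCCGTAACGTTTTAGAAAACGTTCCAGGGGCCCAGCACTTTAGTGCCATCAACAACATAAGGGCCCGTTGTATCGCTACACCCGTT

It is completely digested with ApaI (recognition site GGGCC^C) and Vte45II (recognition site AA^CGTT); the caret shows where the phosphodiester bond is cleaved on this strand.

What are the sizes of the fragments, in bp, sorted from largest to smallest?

ApaI sites (GGGCCC) start at positions 2, 32, 65.
ApaI cuts after base 5 of each site (before the last base), so after positions 6, 36, 69.
Vte45II sites (AACGTT) start at positions 10, 22.
Vte45II cuts after base 2 of each site, so after positions 11, 23.
Combined cut positions: 6, 11, 23, 36, 69.
Linear molecule, 5 cuts → 6 fragments:
  1–6 → 6 bp
  7–11 → 5 bp
  12–23 → 12 bp
  24–36 → 13 bp
  37–69 → 33 bp
  70–90 → 21 bp
Sorted largest to smallest: 33, 21, 13, 12, 6, 5 bp.

33, 21, 13, 12, 6, 5 bp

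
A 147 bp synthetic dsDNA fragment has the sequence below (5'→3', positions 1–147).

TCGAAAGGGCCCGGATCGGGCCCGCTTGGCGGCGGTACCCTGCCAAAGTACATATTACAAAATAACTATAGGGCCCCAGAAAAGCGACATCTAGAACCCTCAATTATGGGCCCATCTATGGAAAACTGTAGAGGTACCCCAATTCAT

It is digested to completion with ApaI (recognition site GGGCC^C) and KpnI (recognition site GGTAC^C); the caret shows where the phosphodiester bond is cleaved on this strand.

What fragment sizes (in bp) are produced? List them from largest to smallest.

37, 37, 25, 16, 11, 11, 10 bp

ApaI sites (GGGCCC) start at positions 7, 18, 71, 108.
ApaI cuts after base 5 of each site (before the last base), so after positions 11, 22, 75, 112.
KpnI sites (GGTACC) start at positions 34, 133.
KpnI cuts after base 5 of each site (before the last base), so after positions 38, 137.
Combined cut positions: 11, 22, 38, 75, 112, 137.
Linear molecule, 6 cuts → 7 fragments:
  1–11 → 11 bp
  12–22 → 11 bp
  23–38 → 16 bp
  39–75 → 37 bp
  76–112 → 37 bp
  113–137 → 25 bp
  138–147 → 10 bp
Sorted largest to smallest: 37, 37, 25, 16, 11, 11, 10 bp.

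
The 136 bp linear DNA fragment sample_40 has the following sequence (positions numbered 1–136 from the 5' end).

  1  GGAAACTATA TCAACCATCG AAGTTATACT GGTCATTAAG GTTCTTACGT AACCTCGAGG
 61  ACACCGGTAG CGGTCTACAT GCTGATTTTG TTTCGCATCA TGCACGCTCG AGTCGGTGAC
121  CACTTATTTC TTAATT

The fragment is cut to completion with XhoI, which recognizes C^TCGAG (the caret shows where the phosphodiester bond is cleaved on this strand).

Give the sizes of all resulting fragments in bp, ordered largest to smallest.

54, 53, 29 bp

XhoI sites (CTCGAG) start at positions 54, 107.
XhoI cuts after the first base of each site, so after positions 54, 107.
Linear molecule, 2 cuts → 3 fragments:
  1–54 → 54 bp
  55–107 → 53 bp
  108–136 → 29 bp
Sorted largest to smallest: 54, 53, 29 bp.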